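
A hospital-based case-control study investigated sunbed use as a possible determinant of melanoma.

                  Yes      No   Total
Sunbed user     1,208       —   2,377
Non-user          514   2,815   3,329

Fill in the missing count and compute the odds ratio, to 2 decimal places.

The missing cell is in the exposed row: 2377 − 1208 = 1169.
So a = 1208, b = 1169, c = 514, d = 2815.
OR = (a·d)/(b·c) = (1208 × 2815) / (1169 × 514) = 3400520 / 600866 = 5.65936

5.66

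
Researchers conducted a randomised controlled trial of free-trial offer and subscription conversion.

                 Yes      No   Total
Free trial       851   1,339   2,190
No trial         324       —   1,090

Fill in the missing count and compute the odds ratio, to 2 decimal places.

The missing cell is in the unexposed row: 1090 − 324 = 766.
So a = 851, b = 1339, c = 324, d = 766.
OR = (a·d)/(b·c) = (851 × 766) / (1339 × 324) = 651866 / 433836 = 1.50256

1.50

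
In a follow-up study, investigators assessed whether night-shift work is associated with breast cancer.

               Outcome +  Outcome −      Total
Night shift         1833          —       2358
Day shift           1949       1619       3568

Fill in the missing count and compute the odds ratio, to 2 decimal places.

The missing cell is in the exposed row: 2358 − 1833 = 525.
So a = 1833, b = 525, c = 1949, d = 1619.
OR = (a·d)/(b·c) = (1833 × 1619) / (525 × 1949) = 2967627 / 1023225 = 2.90027

2.90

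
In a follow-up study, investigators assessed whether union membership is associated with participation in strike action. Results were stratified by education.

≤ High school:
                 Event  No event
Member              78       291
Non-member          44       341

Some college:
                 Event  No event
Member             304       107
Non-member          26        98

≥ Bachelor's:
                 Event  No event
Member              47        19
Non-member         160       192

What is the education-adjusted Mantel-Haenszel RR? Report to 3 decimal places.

2.245

RR_MH = Σ(aᵢ·n₀ᵢ/nᵢ) / Σ(cᵢ·n₁ᵢ/nᵢ), with n₁ᵢ = aᵢ+bᵢ (exposed), n₀ᵢ = cᵢ+dᵢ (unexposed), nᵢ = n₁ᵢ+n₀ᵢ.
Stratum 1 (≤ High school): n₁ = 369, n₀ = 385, n = 754; a·n₀/n = 78·385/754 = 39.8276; c·n₁/n = 44·369/754 = 21.5332
Stratum 2 (Some college): n₁ = 411, n₀ = 124, n = 535; a·n₀/n = 304·124/535 = 70.4598; c·n₁/n = 26·411/535 = 19.9738
Stratum 3 (≥ Bachelor's): n₁ = 66, n₀ = 352, n = 418; a·n₀/n = 47·352/418 = 39.5789; c·n₁/n = 160·66/418 = 25.2632
RR_MH = (39.8276 + 70.4598 + 39.5789) / (21.5332 + 19.9738 + 25.2632) = 149.8663 / 66.7701 = 2.24451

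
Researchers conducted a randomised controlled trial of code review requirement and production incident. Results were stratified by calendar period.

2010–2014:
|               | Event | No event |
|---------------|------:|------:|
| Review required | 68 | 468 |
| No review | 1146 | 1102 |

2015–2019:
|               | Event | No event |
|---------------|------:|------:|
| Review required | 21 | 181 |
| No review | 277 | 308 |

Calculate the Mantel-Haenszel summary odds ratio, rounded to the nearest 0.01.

0.14

OR_MH = Σ(aᵢdᵢ/nᵢ) / Σ(bᵢcᵢ/nᵢ), where nᵢ is the stratum total.
Stratum 1 (2010–2014): n = 2784; a·d/n = 68·1102/2784 = 26.9167; b·c/n = 468·1146/2784 = 192.6466
Stratum 2 (2015–2019): n = 787; a·d/n = 21·308/787 = 8.2186; b·c/n = 181·277/787 = 63.7065
OR_MH = (26.9167 + 8.2186) / (192.6466 + 63.7065) = 35.1352 / 256.3530 = 0.13706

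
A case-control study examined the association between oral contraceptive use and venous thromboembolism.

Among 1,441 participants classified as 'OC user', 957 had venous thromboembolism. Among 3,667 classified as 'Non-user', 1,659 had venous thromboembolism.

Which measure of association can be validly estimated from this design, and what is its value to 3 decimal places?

2.393

From the description: a = 957, b = 484, c = 1659, d = 2008.
This is a case-control study: participants were sampled on outcome status, so risks in the source population cannot be estimated directly — relative risk is not valid here. The odds ratio is the appropriate measure.
OR = (a·d)/(b·c) = (957 × 2008) / (484 × 1659) = 1921656 / 802956 = 2.39323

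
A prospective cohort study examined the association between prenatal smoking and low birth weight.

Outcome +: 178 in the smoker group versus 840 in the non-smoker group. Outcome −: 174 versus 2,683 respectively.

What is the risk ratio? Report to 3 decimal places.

From the description: a = 178, b = 174, c = 840, d = 2683.
Risk in exposed = 178/352 = 0.50568; risk in unexposed = 840/3523 = 0.23843.
RR = 0.50568 / 0.23843 = 2.12085
The risk among the exposed is 2.12 times that among the unexposed.

2.121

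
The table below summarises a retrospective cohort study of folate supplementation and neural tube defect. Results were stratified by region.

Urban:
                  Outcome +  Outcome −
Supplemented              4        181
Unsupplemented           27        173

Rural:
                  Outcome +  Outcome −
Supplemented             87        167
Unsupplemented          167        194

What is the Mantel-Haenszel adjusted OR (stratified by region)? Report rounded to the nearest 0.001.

0.504

OR_MH = Σ(aᵢdᵢ/nᵢ) / Σ(bᵢcᵢ/nᵢ), where nᵢ is the stratum total.
Stratum 1 (Urban): n = 385; a·d/n = 4·173/385 = 1.7974; b·c/n = 181·27/385 = 12.6935
Stratum 2 (Rural): n = 615; a·d/n = 87·194/615 = 27.4439; b·c/n = 167·167/615 = 45.3480
OR_MH = (1.7974 + 27.4439) / (12.6935 + 45.3480) = 29.2413 / 58.0415 = 0.50380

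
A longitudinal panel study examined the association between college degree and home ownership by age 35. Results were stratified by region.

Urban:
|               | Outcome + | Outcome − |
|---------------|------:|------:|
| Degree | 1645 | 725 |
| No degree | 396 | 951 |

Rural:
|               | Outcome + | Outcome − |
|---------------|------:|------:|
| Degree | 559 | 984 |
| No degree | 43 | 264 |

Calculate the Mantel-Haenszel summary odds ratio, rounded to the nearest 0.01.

OR_MH = Σ(aᵢdᵢ/nᵢ) / Σ(bᵢcᵢ/nᵢ), where nᵢ is the stratum total.
Stratum 1 (Urban): n = 3717; a·d/n = 1645·951/3717 = 420.8757; b·c/n = 725·396/3717 = 77.2397
Stratum 2 (Rural): n = 1850; a·d/n = 559·264/1850 = 79.7708; b·c/n = 984·43/1850 = 22.8714
OR_MH = (420.8757 + 79.7708) / (77.2397 + 22.8714) = 500.6465 / 100.1111 = 5.00091

5.00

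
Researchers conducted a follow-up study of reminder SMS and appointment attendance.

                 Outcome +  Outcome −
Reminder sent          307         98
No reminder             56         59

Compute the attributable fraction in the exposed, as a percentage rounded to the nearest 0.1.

35.8

Cells: a = 307, b = 98, c = 56, d = 59.
Risk in exposed = 307/405 = 0.75802; risk in unexposed = 56/115 = 0.48696.
RR = 0.75802/0.48696 = 1.55666
AR% = (RR − 1)/RR × 100 = (1.55666 − 1)/1.55666 × 100 = 35.7598%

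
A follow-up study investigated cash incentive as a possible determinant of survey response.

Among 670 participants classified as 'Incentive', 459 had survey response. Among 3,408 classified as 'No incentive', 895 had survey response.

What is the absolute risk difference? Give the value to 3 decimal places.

From the description: a = 459, b = 211, c = 895, d = 2513.
Risk in exposed = 459/670 = 0.685075; risk in unexposed = 895/3408 = 0.262617.
Risk difference = 0.685075 − 0.262617 = 0.422457

0.422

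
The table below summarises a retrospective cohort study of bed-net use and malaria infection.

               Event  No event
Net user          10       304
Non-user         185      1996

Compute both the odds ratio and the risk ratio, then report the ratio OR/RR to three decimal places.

0.945

Cells: a = 10, b = 304, c = 185, d = 1996.
OR = (10·1996)/(304·185) = 19960/56240 = 0.35491
Risk in exposed = 10/314 = 0.03185; risk in unexposed = 185/2181 = 0.08482; RR = 0.37545
OR/RR = 0.35491 / 0.37545 = 0.94528
The outcome is rare in both groups, so OR ≈ RR (ratio near 1).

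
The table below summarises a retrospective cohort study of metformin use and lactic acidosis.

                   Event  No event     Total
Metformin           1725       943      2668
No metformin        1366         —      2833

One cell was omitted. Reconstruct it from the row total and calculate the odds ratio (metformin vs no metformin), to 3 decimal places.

The missing cell is in the unexposed row: 2833 − 1366 = 1467.
So a = 1725, b = 943, c = 1366, d = 1467.
OR = (a·d)/(b·c) = (1725 × 1467) / (943 × 1366) = 2530575 / 1288138 = 1.96452

1.965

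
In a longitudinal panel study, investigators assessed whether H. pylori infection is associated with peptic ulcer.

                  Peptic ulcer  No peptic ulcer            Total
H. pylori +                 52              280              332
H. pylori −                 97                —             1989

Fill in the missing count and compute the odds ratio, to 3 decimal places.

The missing cell is in the unexposed row: 1989 − 97 = 1892.
So a = 52, b = 280, c = 97, d = 1892.
OR = (a·d)/(b·c) = (52 × 1892) / (280 × 97) = 98384 / 27160 = 3.62239

3.622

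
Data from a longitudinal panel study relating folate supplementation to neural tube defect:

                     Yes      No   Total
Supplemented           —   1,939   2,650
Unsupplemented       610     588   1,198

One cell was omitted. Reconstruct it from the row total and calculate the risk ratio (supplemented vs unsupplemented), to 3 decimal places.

The missing cell is in the exposed row: 2650 − 1939 = 711.
So a = 711, b = 1939, c = 610, d = 588.
RR = [a/(a+b)] / [c/(c+d)] = (711/2650) / (610/1198) = 0.26830/0.50918 = 0.52693

0.527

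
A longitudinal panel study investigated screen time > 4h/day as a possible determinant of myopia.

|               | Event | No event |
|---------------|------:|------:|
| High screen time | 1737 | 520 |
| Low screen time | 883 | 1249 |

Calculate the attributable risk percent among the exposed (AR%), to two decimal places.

Cells: a = 1737, b = 520, c = 883, d = 1249.
Risk in exposed = 1737/2257 = 0.76961; risk in unexposed = 883/2132 = 0.41417.
RR = 0.76961/0.41417 = 1.85821
AR% = (RR − 1)/RR × 100 = (1.85821 − 1)/1.85821 × 100 = 46.1848%

46.18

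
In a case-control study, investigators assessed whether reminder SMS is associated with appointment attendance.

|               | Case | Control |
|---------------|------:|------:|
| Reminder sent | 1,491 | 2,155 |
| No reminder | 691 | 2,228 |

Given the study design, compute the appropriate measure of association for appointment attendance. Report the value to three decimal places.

2.231

Cells: a = 1491, b = 2155, c = 691, d = 2228.
This is a case-control study: participants were sampled on outcome status, so risks in the source population cannot be estimated directly — relative risk is not valid here. The odds ratio is the appropriate measure.
OR = (a·d)/(b·c) = (1491 × 2228) / (2155 × 691) = 3321948 / 1489105 = 2.23084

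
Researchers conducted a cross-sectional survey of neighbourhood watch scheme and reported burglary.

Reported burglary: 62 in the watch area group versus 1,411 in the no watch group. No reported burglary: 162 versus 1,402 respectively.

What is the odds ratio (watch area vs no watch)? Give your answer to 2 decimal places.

0.38

From the description: a = 62, b = 162, c = 1411, d = 1402.
OR = (a·d)/(b·c) = (62 × 1402) / (162 × 1411) = 86924 / 228582 = 0.38027
Exposure is associated with lower odds of reported burglary (OR = 0.38 < 1).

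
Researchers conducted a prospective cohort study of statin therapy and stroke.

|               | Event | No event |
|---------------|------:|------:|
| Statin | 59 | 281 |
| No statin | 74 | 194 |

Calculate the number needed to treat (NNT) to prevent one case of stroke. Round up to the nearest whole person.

Risk in treated group = 59/340 = 0.17353; risk in control = 74/268 = 0.27612.
Absolute risk reduction = 0.27612 − 0.17353 = 0.10259
NNT = 1 / ARR = 1 / 0.10259 = 9.748 → round up → 10

10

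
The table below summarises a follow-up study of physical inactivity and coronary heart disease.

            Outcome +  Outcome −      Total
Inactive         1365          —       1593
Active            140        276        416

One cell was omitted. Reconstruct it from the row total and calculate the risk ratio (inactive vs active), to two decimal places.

2.55

The missing cell is in the exposed row: 1593 − 1365 = 228.
So a = 1365, b = 228, c = 140, d = 276.
RR = [a/(a+b)] / [c/(c+d)] = (1365/1593) / (140/416) = 0.85687/0.33654 = 2.54614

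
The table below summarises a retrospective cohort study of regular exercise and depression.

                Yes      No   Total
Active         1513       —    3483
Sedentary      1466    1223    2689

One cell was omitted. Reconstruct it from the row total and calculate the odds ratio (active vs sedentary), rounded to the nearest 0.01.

0.64

The missing cell is in the exposed row: 3483 − 1513 = 1970.
So a = 1513, b = 1970, c = 1466, d = 1223.
OR = (a·d)/(b·c) = (1513 × 1223) / (1970 × 1466) = 1850399 / 2888020 = 0.64072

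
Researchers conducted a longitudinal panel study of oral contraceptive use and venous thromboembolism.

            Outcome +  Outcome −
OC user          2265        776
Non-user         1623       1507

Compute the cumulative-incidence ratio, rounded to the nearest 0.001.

1.436

Cells: a = 2265, b = 776, c = 1623, d = 1507.
Risk in exposed = 2265/3041 = 0.74482; risk in unexposed = 1623/3130 = 0.51853.
RR = 0.74482 / 0.51853 = 1.43641
The risk among the exposed is 1.44 times that among the unexposed.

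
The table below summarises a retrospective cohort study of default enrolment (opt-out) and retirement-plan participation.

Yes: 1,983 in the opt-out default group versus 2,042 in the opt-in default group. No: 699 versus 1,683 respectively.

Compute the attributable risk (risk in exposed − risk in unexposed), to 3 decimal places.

From the description: a = 1983, b = 699, c = 2042, d = 1683.
Risk in exposed = 1983/2682 = 0.739374; risk in unexposed = 2042/3725 = 0.548188.
Risk difference = 0.739374 − 0.548188 = 0.191186

0.191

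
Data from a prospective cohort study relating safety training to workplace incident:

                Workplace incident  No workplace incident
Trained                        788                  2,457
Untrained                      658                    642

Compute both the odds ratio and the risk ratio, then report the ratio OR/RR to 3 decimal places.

0.652

Cells: a = 788, b = 2457, c = 658, d = 642.
OR = (788·642)/(2457·658) = 505896/1616706 = 0.31292
Risk in exposed = 788/3245 = 0.24284; risk in unexposed = 658/1300 = 0.50615; RR = 0.47977
OR/RR = 0.31292 / 0.47977 = 0.65223
The outcome is not rare, so the OR lies further from 1 than the RR.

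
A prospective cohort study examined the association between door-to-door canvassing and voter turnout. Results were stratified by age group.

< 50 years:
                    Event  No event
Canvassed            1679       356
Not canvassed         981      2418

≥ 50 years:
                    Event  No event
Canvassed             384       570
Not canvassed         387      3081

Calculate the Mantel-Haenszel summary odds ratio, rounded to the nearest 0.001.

OR_MH = Σ(aᵢdᵢ/nᵢ) / Σ(bᵢcᵢ/nᵢ), where nᵢ is the stratum total.
Stratum 1 (< 50 years): n = 5434; a·d/n = 1679·2418/5434 = 747.1148; b·c/n = 356·981/5434 = 64.2687
Stratum 2 (≥ 50 years): n = 4422; a·d/n = 384·3081/4422 = 267.5495; b·c/n = 570·387/4422 = 49.8847
OR_MH = (747.1148 + 267.5495) / (64.2687 + 49.8847) = 1014.6644 / 114.1533 = 8.88861

8.889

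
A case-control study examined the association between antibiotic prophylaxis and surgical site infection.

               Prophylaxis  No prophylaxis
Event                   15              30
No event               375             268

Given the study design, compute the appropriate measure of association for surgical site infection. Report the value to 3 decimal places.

0.357

Reading the table with exposure as columns: a = 15 (Prophylaxis, case), b = 375 (Prophylaxis, non-case), c = 30 (No prophylaxis, case), d = 268.
This is a case-control study: participants were sampled on outcome status, so risks in the source population cannot be estimated directly — relative risk is not valid here. The odds ratio is the appropriate measure.
OR = (a·d)/(b·c) = (15 × 268) / (375 × 30) = 4020 / 11250 = 0.35733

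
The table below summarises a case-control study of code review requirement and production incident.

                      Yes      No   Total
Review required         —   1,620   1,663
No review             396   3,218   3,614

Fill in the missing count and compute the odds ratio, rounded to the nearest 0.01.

0.22

The missing cell is in the exposed row: 1663 − 1620 = 43.
So a = 43, b = 1620, c = 396, d = 3218.
OR = (a·d)/(b·c) = (43 × 3218) / (1620 × 396) = 138374 / 641520 = 0.21570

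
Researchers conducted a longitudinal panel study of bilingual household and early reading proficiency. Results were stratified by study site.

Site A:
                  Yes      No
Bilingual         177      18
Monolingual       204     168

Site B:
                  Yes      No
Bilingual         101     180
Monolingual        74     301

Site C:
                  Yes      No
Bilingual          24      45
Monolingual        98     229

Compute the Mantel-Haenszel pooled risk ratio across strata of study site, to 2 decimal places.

RR_MH = Σ(aᵢ·n₀ᵢ/nᵢ) / Σ(cᵢ·n₁ᵢ/nᵢ), with n₁ᵢ = aᵢ+bᵢ (exposed), n₀ᵢ = cᵢ+dᵢ (unexposed), nᵢ = n₁ᵢ+n₀ᵢ.
Stratum 1 (Site A): n₁ = 195, n₀ = 372, n = 567; a·n₀/n = 177·372/567 = 116.1270; c·n₁/n = 204·195/567 = 70.1587
Stratum 2 (Site B): n₁ = 281, n₀ = 375, n = 656; a·n₀/n = 101·375/656 = 57.7363; c·n₁/n = 74·281/656 = 31.6982
Stratum 3 (Site C): n₁ = 69, n₀ = 327, n = 396; a·n₀/n = 24·327/396 = 19.8182; c·n₁/n = 98·69/396 = 17.0758
RR_MH = (116.1270 + 57.7363 + 19.8182) / (70.1587 + 31.6982 + 17.0758) = 193.6814 / 118.9327 = 1.62850

1.63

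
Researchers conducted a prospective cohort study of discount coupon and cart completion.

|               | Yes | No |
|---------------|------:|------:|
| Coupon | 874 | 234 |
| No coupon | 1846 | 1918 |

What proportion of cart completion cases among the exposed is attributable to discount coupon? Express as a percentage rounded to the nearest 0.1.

Cells: a = 874, b = 234, c = 1846, d = 1918.
Risk in exposed = 874/1108 = 0.78881; risk in unexposed = 1846/3764 = 0.49044.
RR = 0.78881/0.49044 = 1.60838
AR% = (RR − 1)/RR × 100 = (1.60838 − 1)/1.60838 × 100 = 37.8258%

37.8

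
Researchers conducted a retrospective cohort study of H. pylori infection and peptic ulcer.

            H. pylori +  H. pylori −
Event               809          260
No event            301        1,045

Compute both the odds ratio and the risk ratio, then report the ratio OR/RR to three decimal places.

Reading the table with exposure as columns: a = 809 (H. pylori +, case), b = 301 (H. pylori +, non-case), c = 260 (H. pylori −, case), d = 1045.
OR = (809·1045)/(301·260) = 845405/78260 = 10.80252
Risk in exposed = 809/1110 = 0.72883; risk in unexposed = 260/1305 = 0.19923; RR = 3.65816
OR/RR = 10.80252 / 3.65816 = 2.95299
The outcome is not rare, so the OR lies further from 1 than the RR.

2.953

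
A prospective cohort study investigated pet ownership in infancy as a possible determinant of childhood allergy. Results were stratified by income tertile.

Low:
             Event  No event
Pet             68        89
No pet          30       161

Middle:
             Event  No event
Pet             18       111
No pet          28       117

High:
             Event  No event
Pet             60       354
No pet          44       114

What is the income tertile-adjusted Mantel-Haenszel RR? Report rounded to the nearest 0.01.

1.08

RR_MH = Σ(aᵢ·n₀ᵢ/nᵢ) / Σ(cᵢ·n₁ᵢ/nᵢ), with n₁ᵢ = aᵢ+bᵢ (exposed), n₀ᵢ = cᵢ+dᵢ (unexposed), nᵢ = n₁ᵢ+n₀ᵢ.
Stratum 1 (Low): n₁ = 157, n₀ = 191, n = 348; a·n₀/n = 68·191/348 = 37.3218; c·n₁/n = 30·157/348 = 13.5345
Stratum 2 (Middle): n₁ = 129, n₀ = 145, n = 274; a·n₀/n = 18·145/274 = 9.5255; c·n₁/n = 28·129/274 = 13.1825
Stratum 3 (High): n₁ = 414, n₀ = 158, n = 572; a·n₀/n = 60·158/572 = 16.5734; c·n₁/n = 44·414/572 = 31.8462
RR_MH = (37.3218 + 9.5255 + 16.5734) / (13.5345 + 13.1825 + 31.8462) = 63.4208 / 58.5631 = 1.08295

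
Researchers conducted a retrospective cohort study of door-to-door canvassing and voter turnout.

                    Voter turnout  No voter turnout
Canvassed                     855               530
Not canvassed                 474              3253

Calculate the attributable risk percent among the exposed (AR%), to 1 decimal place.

79.4

Cells: a = 855, b = 530, c = 474, d = 3253.
Risk in exposed = 855/1385 = 0.61733; risk in unexposed = 474/3727 = 0.12718.
RR = 0.61733/0.12718 = 4.85397
AR% = (RR − 1)/RR × 100 = (4.85397 − 1)/4.85397 × 100 = 79.3983%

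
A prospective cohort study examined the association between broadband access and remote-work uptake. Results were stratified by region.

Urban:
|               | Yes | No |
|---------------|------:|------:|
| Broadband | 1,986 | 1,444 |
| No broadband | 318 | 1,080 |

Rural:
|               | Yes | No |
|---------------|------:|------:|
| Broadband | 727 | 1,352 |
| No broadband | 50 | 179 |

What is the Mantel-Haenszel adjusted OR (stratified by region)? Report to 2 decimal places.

4.02

OR_MH = Σ(aᵢdᵢ/nᵢ) / Σ(bᵢcᵢ/nᵢ), where nᵢ is the stratum total.
Stratum 1 (Urban): n = 4828; a·d/n = 1986·1080/4828 = 444.2585; b·c/n = 1444·318/4828 = 95.1102
Stratum 2 (Rural): n = 2308; a·d/n = 727·179/2308 = 56.3834; b·c/n = 1352·50/2308 = 29.2894
OR_MH = (444.2585 + 56.3834) / (95.1102 + 29.2894) = 500.6419 / 124.3996 = 4.02447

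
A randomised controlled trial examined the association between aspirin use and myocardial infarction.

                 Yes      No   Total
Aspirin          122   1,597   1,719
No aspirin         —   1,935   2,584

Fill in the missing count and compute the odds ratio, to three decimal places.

0.228

The missing cell is in the unexposed row: 2584 − 1935 = 649.
So a = 122, b = 1597, c = 649, d = 1935.
OR = (a·d)/(b·c) = (122 × 1935) / (1597 × 649) = 236070 / 1036453 = 0.22777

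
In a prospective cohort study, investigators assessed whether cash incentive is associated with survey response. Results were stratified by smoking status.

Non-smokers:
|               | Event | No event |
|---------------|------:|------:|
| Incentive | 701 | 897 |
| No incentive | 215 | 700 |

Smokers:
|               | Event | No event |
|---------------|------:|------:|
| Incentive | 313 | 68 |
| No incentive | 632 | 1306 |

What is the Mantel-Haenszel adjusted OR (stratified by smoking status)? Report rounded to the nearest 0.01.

OR_MH = Σ(aᵢdᵢ/nᵢ) / Σ(bᵢcᵢ/nᵢ), where nᵢ is the stratum total.
Stratum 1 (Non-smokers): n = 2513; a·d/n = 701·700/2513 = 195.2646; b·c/n = 897·215/2513 = 76.7429
Stratum 2 (Smokers): n = 2319; a·d/n = 313·1306/2319 = 176.2734; b·c/n = 68·632/2319 = 18.5321
OR_MH = (195.2646 + 176.2734) / (76.7429 + 18.5321) = 371.5380 / 95.2751 = 3.89964

3.90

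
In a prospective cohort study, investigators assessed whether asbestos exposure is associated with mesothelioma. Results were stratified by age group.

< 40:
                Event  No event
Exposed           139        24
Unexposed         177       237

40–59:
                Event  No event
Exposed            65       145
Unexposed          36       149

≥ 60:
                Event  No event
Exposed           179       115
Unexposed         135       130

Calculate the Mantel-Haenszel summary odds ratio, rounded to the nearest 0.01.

OR_MH = Σ(aᵢdᵢ/nᵢ) / Σ(bᵢcᵢ/nᵢ), where nᵢ is the stratum total.
Stratum 1 (< 40): n = 577; a·d/n = 139·237/577 = 57.0936; b·c/n = 24·177/577 = 7.3622
Stratum 2 (40–59): n = 395; a·d/n = 65·149/395 = 24.5190; b·c/n = 145·36/395 = 13.2152
Stratum 3 (≥ 60): n = 559; a·d/n = 179·130/559 = 41.6279; b·c/n = 115·135/559 = 27.7728
OR_MH = (57.0936 + 24.5190 + 41.6279) / (7.3622 + 13.2152 + 27.7728) = 123.2405 / 48.3502 = 2.54891

2.55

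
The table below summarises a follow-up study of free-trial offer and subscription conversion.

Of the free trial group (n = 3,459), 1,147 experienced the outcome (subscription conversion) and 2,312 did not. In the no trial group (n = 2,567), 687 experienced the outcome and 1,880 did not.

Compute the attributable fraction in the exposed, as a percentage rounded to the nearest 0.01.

19.29

From the description: a = 1147, b = 2312, c = 687, d = 1880.
Risk in exposed = 1147/3459 = 0.33160; risk in unexposed = 687/2567 = 0.26763.
RR = 0.33160/0.26763 = 1.23903
AR% = (RR − 1)/RR × 100 = (1.23903 − 1)/1.23903 × 100 = 19.2917%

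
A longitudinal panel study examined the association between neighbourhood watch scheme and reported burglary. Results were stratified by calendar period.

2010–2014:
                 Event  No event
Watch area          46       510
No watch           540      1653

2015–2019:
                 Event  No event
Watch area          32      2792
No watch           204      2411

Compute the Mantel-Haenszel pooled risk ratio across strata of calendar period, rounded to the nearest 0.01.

RR_MH = Σ(aᵢ·n₀ᵢ/nᵢ) / Σ(cᵢ·n₁ᵢ/nᵢ), with n₁ᵢ = aᵢ+bᵢ (exposed), n₀ᵢ = cᵢ+dᵢ (unexposed), nᵢ = n₁ᵢ+n₀ᵢ.
Stratum 1 (2010–2014): n₁ = 556, n₀ = 2193, n = 2749; a·n₀/n = 46·2193/2749 = 36.6963; c·n₁/n = 540·556/2749 = 109.2179
Stratum 2 (2015–2019): n₁ = 2824, n₀ = 2615, n = 5439; a·n₀/n = 32·2615/5439 = 15.3852; c·n₁/n = 204·2824/5439 = 105.9195
RR_MH = (36.6963 + 15.3852) / (109.2179 + 105.9195) = 52.0814 / 215.1374 = 0.24208

0.24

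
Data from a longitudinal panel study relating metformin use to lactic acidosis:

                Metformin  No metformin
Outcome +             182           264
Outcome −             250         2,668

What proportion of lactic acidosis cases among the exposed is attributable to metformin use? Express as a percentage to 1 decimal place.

Reading the table with exposure as columns: a = 182 (Metformin, case), b = 250 (Metformin, non-case), c = 264 (No metformin, case), d = 2668.
Risk in exposed = 182/432 = 0.42130; risk in unexposed = 264/2932 = 0.09004.
RR = 0.42130/0.09004 = 4.67894
AR% = (RR − 1)/RR × 100 = (4.67894 − 1)/4.67894 × 100 = 78.6276%

78.6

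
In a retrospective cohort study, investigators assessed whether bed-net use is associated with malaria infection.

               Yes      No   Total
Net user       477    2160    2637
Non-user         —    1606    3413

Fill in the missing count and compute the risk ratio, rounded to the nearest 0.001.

0.342

The missing cell is in the unexposed row: 3413 − 1606 = 1807.
So a = 477, b = 2160, c = 1807, d = 1606.
RR = [a/(a+b)] / [c/(c+d)] = (477/2637) / (1807/3413) = 0.18089/0.52945 = 0.34165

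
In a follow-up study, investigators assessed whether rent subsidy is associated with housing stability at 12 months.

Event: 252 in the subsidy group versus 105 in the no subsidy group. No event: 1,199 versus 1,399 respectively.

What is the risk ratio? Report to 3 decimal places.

2.488

From the description: a = 252, b = 1199, c = 105, d = 1399.
Risk in exposed = 252/1451 = 0.17367; risk in unexposed = 105/1504 = 0.06981.
RR = 0.17367 / 0.06981 = 2.48766
The risk among the exposed is 2.49 times that among the unexposed.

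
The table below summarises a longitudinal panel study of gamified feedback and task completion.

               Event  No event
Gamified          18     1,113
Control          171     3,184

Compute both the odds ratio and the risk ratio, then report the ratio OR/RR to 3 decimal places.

0.964

Cells: a = 18, b = 1113, c = 171, d = 3184.
OR = (18·3184)/(1113·171) = 57312/190323 = 0.30113
Risk in exposed = 18/1131 = 0.01592; risk in unexposed = 171/3355 = 0.05097; RR = 0.31225
OR/RR = 0.30113 / 0.31225 = 0.96438
The outcome is rare in both groups, so OR ≈ RR (ratio near 1).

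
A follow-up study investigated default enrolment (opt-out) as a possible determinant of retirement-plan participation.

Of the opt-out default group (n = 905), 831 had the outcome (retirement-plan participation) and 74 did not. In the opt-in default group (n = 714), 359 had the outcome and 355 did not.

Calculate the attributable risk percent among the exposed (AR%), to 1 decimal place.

From the description: a = 831, b = 74, c = 359, d = 355.
Risk in exposed = 831/905 = 0.91823; risk in unexposed = 359/714 = 0.50280.
RR = 0.91823/0.50280 = 1.82623
AR% = (RR − 1)/RR × 100 = (1.82623 − 1)/1.82623 × 100 = 45.2425%

45.2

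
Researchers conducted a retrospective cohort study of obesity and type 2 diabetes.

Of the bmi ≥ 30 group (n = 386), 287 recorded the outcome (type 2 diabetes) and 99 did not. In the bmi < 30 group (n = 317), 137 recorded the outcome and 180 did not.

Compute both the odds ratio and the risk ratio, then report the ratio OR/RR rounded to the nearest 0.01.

From the description: a = 287, b = 99, c = 137, d = 180.
OR = (287·180)/(99·137) = 51660/13563 = 3.80889
Risk in exposed = 287/386 = 0.74352; risk in unexposed = 137/317 = 0.43218; RR = 1.72042
OR/RR = 3.80889 / 1.72042 = 2.21394
The outcome is not rare, so the OR lies further from 1 than the RR.

2.21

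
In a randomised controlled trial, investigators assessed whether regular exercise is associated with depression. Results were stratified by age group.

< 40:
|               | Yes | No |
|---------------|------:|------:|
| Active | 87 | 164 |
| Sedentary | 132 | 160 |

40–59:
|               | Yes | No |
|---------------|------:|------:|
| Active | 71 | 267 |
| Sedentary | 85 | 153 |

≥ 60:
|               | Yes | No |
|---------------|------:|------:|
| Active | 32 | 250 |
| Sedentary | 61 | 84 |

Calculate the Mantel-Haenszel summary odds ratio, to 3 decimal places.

0.442

OR_MH = Σ(aᵢdᵢ/nᵢ) / Σ(bᵢcᵢ/nᵢ), where nᵢ is the stratum total.
Stratum 1 (< 40): n = 543; a·d/n = 87·160/543 = 25.6354; b·c/n = 164·132/543 = 39.8674
Stratum 2 (40–59): n = 576; a·d/n = 71·153/576 = 18.8594; b·c/n = 267·85/576 = 39.4010
Stratum 3 (≥ 60): n = 427; a·d/n = 32·84/427 = 6.2951; b·c/n = 250·61/427 = 35.7143
OR_MH = (25.6354 + 18.8594 + 6.2951) / (39.8674 + 39.4010 + 35.7143) = 50.7898 / 114.9827 = 0.44172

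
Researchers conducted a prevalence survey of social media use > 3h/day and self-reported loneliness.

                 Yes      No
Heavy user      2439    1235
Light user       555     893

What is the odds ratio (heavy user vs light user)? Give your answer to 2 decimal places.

3.18

Cells: a = 2439, b = 1235, c = 555, d = 893.
OR = (a·d)/(b·c) = (2439 × 893) / (1235 × 555) = 2178027 / 685425 = 3.17763
The odds of self-reported loneliness are about 3.18 times as high in the heavy user group.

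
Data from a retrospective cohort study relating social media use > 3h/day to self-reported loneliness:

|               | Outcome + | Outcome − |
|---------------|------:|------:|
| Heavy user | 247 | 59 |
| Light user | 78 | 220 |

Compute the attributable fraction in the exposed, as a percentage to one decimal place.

Cells: a = 247, b = 59, c = 78, d = 220.
Risk in exposed = 247/306 = 0.80719; risk in unexposed = 78/298 = 0.26174.
RR = 0.80719/0.26174 = 3.08388
AR% = (RR − 1)/RR × 100 = (3.08388 − 1)/3.08388 × 100 = 67.5733%

67.6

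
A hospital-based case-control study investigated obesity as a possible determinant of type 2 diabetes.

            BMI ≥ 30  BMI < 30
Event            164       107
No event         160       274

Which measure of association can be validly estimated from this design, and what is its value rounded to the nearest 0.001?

2.625

Reading the table with exposure as columns: a = 164 (BMI ≥ 30, case), b = 160 (BMI ≥ 30, non-case), c = 107 (BMI < 30, case), d = 274.
This is a hospital-based case-control study: participants were sampled on outcome status, so risks in the source population cannot be estimated directly — relative risk is not valid here. The odds ratio is the appropriate measure.
OR = (a·d)/(b·c) = (164 × 274) / (160 × 107) = 44936 / 17120 = 2.62477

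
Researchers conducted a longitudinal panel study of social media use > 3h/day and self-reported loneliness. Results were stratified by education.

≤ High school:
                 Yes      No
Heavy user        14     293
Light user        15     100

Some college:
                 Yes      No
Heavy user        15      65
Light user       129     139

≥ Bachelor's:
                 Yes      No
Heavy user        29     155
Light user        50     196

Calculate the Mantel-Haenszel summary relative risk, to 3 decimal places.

0.516

RR_MH = Σ(aᵢ·n₀ᵢ/nᵢ) / Σ(cᵢ·n₁ᵢ/nᵢ), with n₁ᵢ = aᵢ+bᵢ (exposed), n₀ᵢ = cᵢ+dᵢ (unexposed), nᵢ = n₁ᵢ+n₀ᵢ.
Stratum 1 (≤ High school): n₁ = 307, n₀ = 115, n = 422; a·n₀/n = 14·115/422 = 3.8152; c·n₁/n = 15·307/422 = 10.9123
Stratum 2 (Some college): n₁ = 80, n₀ = 268, n = 348; a·n₀/n = 15·268/348 = 11.5517; c·n₁/n = 129·80/348 = 29.6552
Stratum 3 (≥ Bachelor's): n₁ = 184, n₀ = 246, n = 430; a·n₀/n = 29·246/430 = 16.5907; c·n₁/n = 50·184/430 = 21.3953
RR_MH = (3.8152 + 11.5517 + 16.5907) / (10.9123 + 29.6552 + 21.3953) = 31.9576 / 61.9628 = 0.51575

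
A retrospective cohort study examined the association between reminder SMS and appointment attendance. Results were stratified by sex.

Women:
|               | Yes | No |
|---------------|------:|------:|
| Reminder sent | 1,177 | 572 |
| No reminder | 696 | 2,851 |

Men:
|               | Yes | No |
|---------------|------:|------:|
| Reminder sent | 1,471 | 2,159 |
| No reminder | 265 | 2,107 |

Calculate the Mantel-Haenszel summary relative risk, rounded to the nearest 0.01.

RR_MH = Σ(aᵢ·n₀ᵢ/nᵢ) / Σ(cᵢ·n₁ᵢ/nᵢ), with n₁ᵢ = aᵢ+bᵢ (exposed), n₀ᵢ = cᵢ+dᵢ (unexposed), nᵢ = n₁ᵢ+n₀ᵢ.
Stratum 1 (Women): n₁ = 1749, n₀ = 3547, n = 5296; a·n₀/n = 1177·3547/5296 = 788.2966; c·n₁/n = 696·1749/5296 = 229.8535
Stratum 2 (Men): n₁ = 3630, n₀ = 2372, n = 6002; a·n₀/n = 1471·2372/6002 = 581.3416; c·n₁/n = 265·3630/6002 = 160.2716
RR_MH = (788.2966 + 581.3416) / (229.8535 + 160.2716) = 1369.6382 / 390.1251 = 3.51077

3.51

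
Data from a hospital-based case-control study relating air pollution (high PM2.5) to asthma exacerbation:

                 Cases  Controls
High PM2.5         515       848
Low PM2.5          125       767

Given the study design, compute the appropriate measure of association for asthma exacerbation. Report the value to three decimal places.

3.726

Cells: a = 515, b = 848, c = 125, d = 767.
This is a hospital-based case-control study: participants were sampled on outcome status, so risks in the source population cannot be estimated directly — relative risk is not valid here. The odds ratio is the appropriate measure.
OR = (a·d)/(b·c) = (515 × 767) / (848 × 125) = 395005 / 106000 = 3.72646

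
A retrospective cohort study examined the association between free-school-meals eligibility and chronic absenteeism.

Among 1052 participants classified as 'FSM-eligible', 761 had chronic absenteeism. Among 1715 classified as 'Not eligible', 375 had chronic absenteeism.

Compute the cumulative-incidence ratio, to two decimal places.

3.31

From the description: a = 761, b = 291, c = 375, d = 1340.
Risk in exposed = 761/1052 = 0.72338; risk in unexposed = 375/1715 = 0.21866.
RR = 0.72338 / 0.21866 = 3.30828
The risk among the exposed is 3.31 times that among the unexposed.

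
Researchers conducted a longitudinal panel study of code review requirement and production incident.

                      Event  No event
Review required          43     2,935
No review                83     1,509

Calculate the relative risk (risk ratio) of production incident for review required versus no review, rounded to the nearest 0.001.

Cells: a = 43, b = 2935, c = 83, d = 1509.
Risk in exposed = 43/2978 = 0.01444; risk in unexposed = 83/1592 = 0.05214.
RR = 0.01444 / 0.05214 = 0.27695
The risk is 72% lower among the exposed than among the unexposed.

0.277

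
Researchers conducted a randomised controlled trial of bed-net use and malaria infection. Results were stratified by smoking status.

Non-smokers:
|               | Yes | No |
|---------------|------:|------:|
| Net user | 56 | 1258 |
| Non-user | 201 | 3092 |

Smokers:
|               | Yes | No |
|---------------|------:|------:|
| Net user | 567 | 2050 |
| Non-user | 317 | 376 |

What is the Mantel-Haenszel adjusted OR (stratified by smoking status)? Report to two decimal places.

0.41

OR_MH = Σ(aᵢdᵢ/nᵢ) / Σ(bᵢcᵢ/nᵢ), where nᵢ is the stratum total.
Stratum 1 (Non-smokers): n = 4607; a·d/n = 56·3092/4607 = 37.5845; b·c/n = 1258·201/4607 = 54.8856
Stratum 2 (Smokers): n = 3310; a·d/n = 567·376/3310 = 64.4085; b·c/n = 2050·317/3310 = 196.3293
OR_MH = (37.5845 + 64.4085) / (54.8856 + 196.3293) = 101.9930 / 251.2149 = 0.40600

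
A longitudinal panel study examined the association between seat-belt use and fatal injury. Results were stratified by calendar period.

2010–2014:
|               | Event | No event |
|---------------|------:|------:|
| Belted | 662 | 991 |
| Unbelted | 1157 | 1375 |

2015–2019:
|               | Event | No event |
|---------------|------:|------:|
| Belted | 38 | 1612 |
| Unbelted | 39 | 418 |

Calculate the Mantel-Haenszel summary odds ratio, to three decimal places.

0.741

OR_MH = Σ(aᵢdᵢ/nᵢ) / Σ(bᵢcᵢ/nᵢ), where nᵢ is the stratum total.
Stratum 1 (2010–2014): n = 4185; a·d/n = 662·1375/4185 = 217.5030; b·c/n = 991·1157/4185 = 273.9754
Stratum 2 (2015–2019): n = 2107; a·d/n = 38·418/2107 = 7.5387; b·c/n = 1612·39/2107 = 29.8377
OR_MH = (217.5030 + 7.5387) / (273.9754 + 29.8377) = 225.0417 / 303.8131 = 0.74072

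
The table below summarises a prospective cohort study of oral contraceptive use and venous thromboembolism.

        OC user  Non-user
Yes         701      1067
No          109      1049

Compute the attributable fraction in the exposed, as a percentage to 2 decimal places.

41.73

Reading the table with exposure as columns: a = 701 (OC user, case), b = 109 (OC user, non-case), c = 1067 (Non-user, case), d = 1049.
Risk in exposed = 701/810 = 0.86543; risk in unexposed = 1067/2116 = 0.50425.
RR = 0.86543/0.50425 = 1.71626
AR% = (RR − 1)/RR × 100 = (1.71626 − 1)/1.71626 × 100 = 41.7339%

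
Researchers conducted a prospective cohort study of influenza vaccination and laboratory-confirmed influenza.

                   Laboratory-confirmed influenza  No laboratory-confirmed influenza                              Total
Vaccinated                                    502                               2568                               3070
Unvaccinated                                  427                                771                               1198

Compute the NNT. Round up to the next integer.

Risk in treated group = 502/3070 = 0.16352; risk in control = 427/1198 = 0.35643.
Absolute risk reduction = 0.35643 − 0.16352 = 0.19291
NNT = 1 / ARR = 1 / 0.19291 = 5.184 → round up → 6

6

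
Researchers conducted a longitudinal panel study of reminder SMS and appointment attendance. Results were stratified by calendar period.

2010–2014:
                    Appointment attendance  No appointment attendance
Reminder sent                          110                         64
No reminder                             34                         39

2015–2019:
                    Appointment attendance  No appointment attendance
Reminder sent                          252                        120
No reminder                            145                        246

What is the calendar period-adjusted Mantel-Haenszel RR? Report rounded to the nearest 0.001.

1.708

RR_MH = Σ(aᵢ·n₀ᵢ/nᵢ) / Σ(cᵢ·n₁ᵢ/nᵢ), with n₁ᵢ = aᵢ+bᵢ (exposed), n₀ᵢ = cᵢ+dᵢ (unexposed), nᵢ = n₁ᵢ+n₀ᵢ.
Stratum 1 (2010–2014): n₁ = 174, n₀ = 73, n = 247; a·n₀/n = 110·73/247 = 32.5101; c·n₁/n = 34·174/247 = 23.9514
Stratum 2 (2015–2019): n₁ = 372, n₀ = 391, n = 763; a·n₀/n = 252·391/763 = 129.1376; c·n₁/n = 145·372/763 = 70.6946
RR_MH = (32.5101 + 129.1376) / (23.9514 + 70.6946) = 161.6477 / 94.6460 = 1.70792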